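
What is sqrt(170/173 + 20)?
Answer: 11*sqrt(5190)/173 ≈ 4.5807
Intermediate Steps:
sqrt(170/173 + 20) = sqrt(3630/173) = 11*sqrt(5190)/173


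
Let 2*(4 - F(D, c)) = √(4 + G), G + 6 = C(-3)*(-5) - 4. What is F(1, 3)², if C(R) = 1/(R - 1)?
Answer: (16 - I*√19)²/16 ≈ 14.813 - 8.7178*I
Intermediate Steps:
C(R) = 1/(-1 + R)
G = -35/4 (G = -6 + (-5/(-1 - 3) - 4) = -6 + (-5/(-4) - 4) = -6 + (-¼*(-5) - 4) = -6 + (5/4 - 4) = -6 - 11/4 = -35/4 ≈ -8.7500)
F(D, c) = 4 - I*√19/4 (F(D, c) = 4 - √(4 - 35/4)/2 = 4 - I*√19/4)
F(1, 3)² = (4 - I*√19/4)²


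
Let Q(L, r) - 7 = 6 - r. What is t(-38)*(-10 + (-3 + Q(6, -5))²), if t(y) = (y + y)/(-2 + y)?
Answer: 817/2 ≈ 408.50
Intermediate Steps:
Q(L, r) = 13 - r (Q(L, r) = 7 + (6 - r) = 13 - r)
t(y) = 2*y/(-2 + y) (t(y) = (2*y)/(-2 + y) = 2*y/(-2 + y))
t(-38)*(-10 + (-3 + Q(6, -5))²) = (2*(-38)/(-2 - 38))*(-10 + (-3 + (13 - 1*(-5)))²) = (2*(-38)/(-40))*(-10 + (-3 + (13 + 5))²) = (2*(-38)*(-1/40))*(-10 + (-3 + 18)²) = 19*(-10 + 15²)/10 = 19*(-10 + 225)/10 = (19/10)*215 = 817/2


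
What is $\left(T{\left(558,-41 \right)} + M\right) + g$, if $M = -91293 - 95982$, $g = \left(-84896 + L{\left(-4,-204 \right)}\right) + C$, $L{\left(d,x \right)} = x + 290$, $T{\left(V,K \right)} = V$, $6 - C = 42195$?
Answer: $-313716$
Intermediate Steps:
$C = -42189$ ($C = 6 - 42195 = -42189$)
$L{\left(d,x \right)} = 290 + x$
$g = -126999$ ($g = \left(-84896 + \left(290 - 204\right)\right) - 42189 = \left(-84896 + 86\right) - 42189 = -84810 - 42189 = -126999$)
$M = -187275$ ($M = -91293 - 95982 = -187275$)
$\left(T{\left(558,-41 \right)} + M\right) + g = \left(558 - 187275\right) - 126999 = -186717 - 126999 = -313716$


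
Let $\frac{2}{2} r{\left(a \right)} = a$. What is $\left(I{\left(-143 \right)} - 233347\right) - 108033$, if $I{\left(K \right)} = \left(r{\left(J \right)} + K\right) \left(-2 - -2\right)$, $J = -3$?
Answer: $-341380$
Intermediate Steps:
$r{\left(a \right)} = a$
$I{\left(K \right)} = 0$ ($I{\left(K \right)} = \left(-3 + K\right) \left(-2 - -2\right) = \left(-3 + K\right) \left(-2 + 2\right) = \left(-3 + K\right) 0 = 0$)
$\left(I{\left(-143 \right)} - 233347\right) - 108033 = \left(0 - 233347\right) - 108033 = -233347 - 108033 = -341380$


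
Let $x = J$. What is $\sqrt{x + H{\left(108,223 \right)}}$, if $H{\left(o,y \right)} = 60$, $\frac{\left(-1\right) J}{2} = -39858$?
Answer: $12 \sqrt{554} \approx 282.45$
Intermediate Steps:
$J = 79716$ ($J = \left(-2\right) \left(-39858\right) = 79716$)
$x = 79716$
$\sqrt{x + H{\left(108,223 \right)}} = \sqrt{79716 + 60} = \sqrt{79776} = 12 \sqrt{554}$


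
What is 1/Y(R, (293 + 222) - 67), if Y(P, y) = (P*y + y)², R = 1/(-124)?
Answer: 961/189778176 ≈ 5.0638e-6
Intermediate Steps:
R = -1/124 ≈ -0.0080645
Y(P, y) = (y + P*y)²
1/Y(R, (293 + 222) - 67) = 1/(((293 + 222) - 67)²*(1 - 1/124)²) = 1/((515 - 67)²*(123/124)²) = 1/(448²*(15129/15376)) = 1/(200704*(15129/15376)) = 1/(189778176/961) = 961/189778176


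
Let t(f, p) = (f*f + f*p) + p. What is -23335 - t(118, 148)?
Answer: -54871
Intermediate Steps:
t(f, p) = p + f**2 + f*p (t(f, p) = (f**2 + f*p) + p = p + f**2 + f*p)
-23335 - t(118, 148) = -23335 - (148 + 118**2 + 118*148) = -23335 - (148 + 13924 + 17464) = -23335 - 1*31536 = -23335 - 31536 = -54871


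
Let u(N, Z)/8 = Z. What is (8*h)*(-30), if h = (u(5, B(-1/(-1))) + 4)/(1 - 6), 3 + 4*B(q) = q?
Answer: 0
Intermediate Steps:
B(q) = -3/4 + q/4
u(N, Z) = 8*Z
h = 0 (h = (8*(-3/4 + (-1/(-1))/4) + 4)/(1 - 6) = (8*(-3/4 + (-1*(-1))/4) + 4)/(-5) = (8*(-3/4 + (1/4)*1) + 4)*(-1/5) = (8*(-3/4 + 1/4) + 4)*(-1/5) = (8*(-1/2) + 4)*(-1/5) = (-4 + 4)*(-1/5) = 0*(-1/5) = 0)
(8*h)*(-30) = (8*0)*(-30) = 0*(-30) = 0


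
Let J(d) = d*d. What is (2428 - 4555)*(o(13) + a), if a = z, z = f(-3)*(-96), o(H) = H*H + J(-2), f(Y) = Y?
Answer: -980547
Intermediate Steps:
J(d) = d²
o(H) = 4 + H² (o(H) = H*H + (-2)² = H² + 4 = 4 + H²)
z = 288 (z = -3*(-96) = 288)
a = 288
(2428 - 4555)*(o(13) + a) = (2428 - 4555)*((4 + 13²) + 288) = -2127*((4 + 169) + 288) = -2127*(173 + 288) = -2127*461 = -980547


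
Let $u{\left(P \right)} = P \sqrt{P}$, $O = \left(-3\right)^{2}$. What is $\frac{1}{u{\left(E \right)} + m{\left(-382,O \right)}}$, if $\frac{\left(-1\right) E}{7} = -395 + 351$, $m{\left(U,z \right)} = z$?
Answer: $- \frac{9}{29218031} + \frac{616 \sqrt{77}}{29218031} \approx 0.00018469$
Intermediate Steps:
$O = 9$
$E = 308$ ($E = - 7 \left(-395 + 351\right) = \left(-7\right) \left(-44\right) = 308$)
$u{\left(P \right)} = P^{\frac{3}{2}}$
$\frac{1}{u{\left(E \right)} + m{\left(-382,O \right)}} = \frac{1}{308^{\frac{3}{2}} + 9} = \frac{1}{616 \sqrt{77} + 9} = \frac{1}{9 + 616 \sqrt{77}}$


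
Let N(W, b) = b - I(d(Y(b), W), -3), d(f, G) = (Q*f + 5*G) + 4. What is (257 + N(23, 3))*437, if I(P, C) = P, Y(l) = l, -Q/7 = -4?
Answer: 24909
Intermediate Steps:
Q = 28 (Q = -7*(-4) = 28)
d(f, G) = 4 + 5*G + 28*f (d(f, G) = (28*f + 5*G) + 4 = (5*G + 28*f) + 4 = 4 + 5*G + 28*f)
N(W, b) = -4 - 27*b - 5*W (N(W, b) = b - (4 + 5*W + 28*b) = b + (-4 - 28*b - 5*W) = -4 - 27*b - 5*W)
(257 + N(23, 3))*437 = (257 + (-4 - 27*3 - 5*23))*437 = (257 + (-4 - 81 - 115))*437 = (257 - 200)*437 = 57*437 = 24909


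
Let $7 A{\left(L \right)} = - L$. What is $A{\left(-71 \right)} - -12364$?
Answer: $\frac{86619}{7} \approx 12374.0$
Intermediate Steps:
$A{\left(L \right)} = - \frac{L}{7}$ ($A{\left(L \right)} = \frac{\left(-1\right) L}{7} = - \frac{L}{7}$)
$A{\left(-71 \right)} - -12364 = \left(- \frac{1}{7}\right) \left(-71\right) - -12364 = \frac{71}{7} + 12364 = \frac{86619}{7}$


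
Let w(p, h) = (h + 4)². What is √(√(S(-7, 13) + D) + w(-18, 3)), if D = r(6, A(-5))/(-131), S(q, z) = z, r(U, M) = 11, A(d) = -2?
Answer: √(840889 + 786*√6157)/131 ≈ 7.2522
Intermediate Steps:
w(p, h) = (4 + h)²
D = -11/131 (D = 11/(-131) = 11*(-1/131) = -11/131 ≈ -0.083969)
√(√(S(-7, 13) + D) + w(-18, 3)) = √(√(13 - 11/131) + (4 + 3)²) = √(√(1692/131) + 7²) = √(6*√6157/131 + 49) = √(49 + 6*√6157/131)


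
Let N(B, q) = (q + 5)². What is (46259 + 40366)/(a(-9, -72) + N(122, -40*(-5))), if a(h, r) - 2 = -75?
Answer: 28875/13984 ≈ 2.0649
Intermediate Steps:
a(h, r) = -73 (a(h, r) = 2 - 75 = -73)
N(B, q) = (5 + q)²
(46259 + 40366)/(a(-9, -72) + N(122, -40*(-5))) = (46259 + 40366)/(-73 + (5 - 40*(-5))²) = 86625/(-73 + (5 + 200)²) = 86625/(-73 + 205²) = 86625/(-73 + 42025) = 86625/41952 = 86625*(1/41952) = 28875/13984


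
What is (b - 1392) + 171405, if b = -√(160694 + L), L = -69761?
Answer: 170013 - √90933 ≈ 1.6971e+5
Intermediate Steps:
b = -√90933 (b = -√(160694 - 69761) = -√90933 ≈ -301.55)
(b - 1392) + 171405 = (-√90933 - 1392) + 171405 = (-1392 - √90933) + 171405 = 170013 - √90933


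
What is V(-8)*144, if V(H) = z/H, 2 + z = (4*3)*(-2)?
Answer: 468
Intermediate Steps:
z = -26 (z = -2 + (4*3)*(-2) = -2 + 12*(-2) = -2 - 24 = -26)
V(H) = -26/H
V(-8)*144 = -26/(-8)*144 = -26*(-⅛)*144 = (13/4)*144 = 468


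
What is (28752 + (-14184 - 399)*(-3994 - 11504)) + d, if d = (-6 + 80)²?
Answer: 226041562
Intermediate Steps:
d = 5476 (d = 74² = 5476)
(28752 + (-14184 - 399)*(-3994 - 11504)) + d = (28752 + (-14184 - 399)*(-3994 - 11504)) + 5476 = (28752 - 14583*(-15498)) + 5476 = (28752 + 226007334) + 5476 = 226036086 + 5476 = 226041562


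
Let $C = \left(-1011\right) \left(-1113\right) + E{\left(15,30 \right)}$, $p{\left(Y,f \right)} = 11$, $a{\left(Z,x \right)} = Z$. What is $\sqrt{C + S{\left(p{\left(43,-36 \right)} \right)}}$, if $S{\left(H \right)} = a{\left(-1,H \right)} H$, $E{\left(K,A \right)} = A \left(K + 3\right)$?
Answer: $2 \sqrt{281443} \approx 1061.0$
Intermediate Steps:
$E{\left(K,A \right)} = A \left(3 + K\right)$
$S{\left(H \right)} = - H$
$C = 1125783$ ($C = \left(-1011\right) \left(-1113\right) + 30 \left(3 + 15\right) = 1125243 + 30 \cdot 18 = 1125243 + 540 = 1125783$)
$\sqrt{C + S{\left(p{\left(43,-36 \right)} \right)}} = \sqrt{1125783 - 11} = \sqrt{1125772} = 2 \sqrt{281443}$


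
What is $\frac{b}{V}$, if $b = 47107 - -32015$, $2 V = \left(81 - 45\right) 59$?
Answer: $\frac{13187}{177} \approx 74.503$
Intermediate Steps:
$V = 1062$ ($V = \frac{\left(81 - 45\right) 59}{2} = \frac{36 \cdot 59}{2} = \frac{1}{2} \cdot 2124 = 1062$)
$b = 79122$ ($b = 47107 + 32015 = 79122$)
$\frac{b}{V} = \frac{79122}{1062} = 79122 \cdot \frac{1}{1062} = \frac{13187}{177}$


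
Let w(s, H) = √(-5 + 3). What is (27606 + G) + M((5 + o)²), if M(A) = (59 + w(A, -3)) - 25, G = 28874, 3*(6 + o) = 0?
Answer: 56514 + I*√2 ≈ 56514.0 + 1.4142*I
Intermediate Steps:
o = -6 (o = -6 + (⅓)*0 = -6 + 0 = -6)
w(s, H) = I*√2 (w(s, H) = √(-2) = I*√2)
M(A) = 34 + I*√2 (M(A) = (59 + I*√2) - 25 = 34 + I*√2)
(27606 + G) + M((5 + o)²) = (27606 + 28874) + (34 + I*√2) = 56480 + (34 + I*√2) = 56514 + I*√2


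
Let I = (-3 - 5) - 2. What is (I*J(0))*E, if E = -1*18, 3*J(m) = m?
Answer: 0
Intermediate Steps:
J(m) = m/3
E = -18
I = -10 (I = -8 - 2 = -10)
(I*J(0))*E = -10*0/3*(-18) = -10*0*(-18) = 0*(-18) = 0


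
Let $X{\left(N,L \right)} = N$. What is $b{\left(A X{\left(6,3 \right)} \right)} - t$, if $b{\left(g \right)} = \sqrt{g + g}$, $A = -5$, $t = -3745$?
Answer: $3745 + 2 i \sqrt{15} \approx 3745.0 + 7.746 i$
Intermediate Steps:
$b{\left(g \right)} = \sqrt{2} \sqrt{g}$ ($b{\left(g \right)} = \sqrt{2 g} = \sqrt{2} \sqrt{g}$)
$b{\left(A X{\left(6,3 \right)} \right)} - t = \sqrt{2} \sqrt{\left(-5\right) 6} - -3745 = \sqrt{2} \sqrt{-30} + 3745 = \sqrt{2} i \sqrt{30} + 3745 = 2 i \sqrt{15} + 3745 = 3745 + 2 i \sqrt{15}$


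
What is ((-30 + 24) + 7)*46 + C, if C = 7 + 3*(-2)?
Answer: 47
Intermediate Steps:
C = 1 (C = 7 - 6 = 1)
((-30 + 24) + 7)*46 + C = ((-30 + 24) + 7)*46 + 1 = (-6 + 7)*46 + 1 = 1*46 + 1 = 46 + 1 = 47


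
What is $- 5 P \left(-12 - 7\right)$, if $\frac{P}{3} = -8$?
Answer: $-2280$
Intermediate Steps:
$P = -24$ ($P = 3 \left(-8\right) = -24$)
$- 5 P \left(-12 - 7\right) = - 5 \left(- 24 \left(-12 - 7\right)\right) = - 5 \left(\left(-24\right) \left(-19\right)\right) = \left(-5\right) 456 = -2280$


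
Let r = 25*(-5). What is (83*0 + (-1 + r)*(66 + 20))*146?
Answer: -1582056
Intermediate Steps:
r = -125
(83*0 + (-1 + r)*(66 + 20))*146 = (83*0 + (-1 - 125)*(66 + 20))*146 = (0 - 126*86)*146 = (0 - 10836)*146 = -10836*146 = -1582056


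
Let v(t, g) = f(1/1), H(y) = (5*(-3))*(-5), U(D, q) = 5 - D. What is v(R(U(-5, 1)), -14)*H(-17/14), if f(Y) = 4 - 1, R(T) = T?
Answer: 225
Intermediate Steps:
H(y) = 75 (H(y) = -15*(-5) = 75)
f(Y) = 3
v(t, g) = 3
v(R(U(-5, 1)), -14)*H(-17/14) = 3*75 = 225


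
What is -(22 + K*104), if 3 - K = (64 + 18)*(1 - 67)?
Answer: -563182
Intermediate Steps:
K = 5415 (K = 3 - (64 + 18)*(1 - 67) = 3 - 82*(-66) = 3 - 1*(-5412) = 3 + 5412 = 5415)
-(22 + K*104) = -(22 + 5415*104) = -(22 + 563160) = -1*563182 = -563182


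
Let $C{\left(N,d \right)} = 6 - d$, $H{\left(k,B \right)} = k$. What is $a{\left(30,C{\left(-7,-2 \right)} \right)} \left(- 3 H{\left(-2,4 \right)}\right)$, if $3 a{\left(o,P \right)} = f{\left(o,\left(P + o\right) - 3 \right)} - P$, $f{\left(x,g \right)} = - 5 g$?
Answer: $-366$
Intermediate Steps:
$a{\left(o,P \right)} = 5 - 2 P - \frac{5 o}{3}$ ($a{\left(o,P \right)} = \frac{- 5 \left(\left(P + o\right) - 3\right) - P}{3} = \frac{- 5 \left(-3 + P + o\right) - P}{3} = \frac{\left(15 - 5 P - 5 o\right) - P}{3} = \frac{15 - 6 P - 5 o}{3} = 5 - 2 P - \frac{5 o}{3}$)
$a{\left(30,C{\left(-7,-2 \right)} \right)} \left(- 3 H{\left(-2,4 \right)}\right) = \left(5 - 2 \left(6 - -2\right) - 50\right) \left(\left(-3\right) \left(-2\right)\right) = \left(5 - 2 \left(6 + 2\right) - 50\right) 6 = \left(5 - 16 - 50\right) 6 = \left(-61\right) 6 = -366$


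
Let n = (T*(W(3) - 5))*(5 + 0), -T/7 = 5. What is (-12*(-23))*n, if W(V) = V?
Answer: 96600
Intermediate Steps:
T = -35 (T = -7*5 = -35)
n = 350 (n = (-35*(3 - 5))*(5 + 0) = -35*(-2)*5 = 70*5 = 350)
(-12*(-23))*n = -12*(-23)*350 = 276*350 = 96600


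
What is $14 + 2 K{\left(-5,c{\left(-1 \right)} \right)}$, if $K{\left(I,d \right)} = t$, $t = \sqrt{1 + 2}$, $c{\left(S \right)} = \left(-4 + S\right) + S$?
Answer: $14 + 2 \sqrt{3} \approx 17.464$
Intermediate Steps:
$c{\left(S \right)} = -4 + 2 S$
$t = \sqrt{3} \approx 1.732$
$K{\left(I,d \right)} = \sqrt{3}$
$14 + 2 K{\left(-5,c{\left(-1 \right)} \right)} = 14 + 2 \sqrt{3}$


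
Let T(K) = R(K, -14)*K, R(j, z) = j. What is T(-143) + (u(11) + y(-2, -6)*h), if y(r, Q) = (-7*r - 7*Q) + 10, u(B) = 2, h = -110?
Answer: 13191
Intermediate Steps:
y(r, Q) = 10 - 7*Q - 7*r (y(r, Q) = (-7*Q - 7*r) + 10 = 10 - 7*Q - 7*r)
T(K) = K² (T(K) = K*K = K²)
T(-143) + (u(11) + y(-2, -6)*h) = (-143)² + (2 + (10 - 7*(-6) - 7*(-2))*(-110)) = 20449 + (2 + (10 + 42 + 14)*(-110)) = 20449 + (2 + 66*(-110)) = 20449 + (2 - 7260) = 20449 - 7258 = 13191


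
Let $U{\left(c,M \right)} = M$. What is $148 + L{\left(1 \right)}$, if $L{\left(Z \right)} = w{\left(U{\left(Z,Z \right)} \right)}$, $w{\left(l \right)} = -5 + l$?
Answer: $144$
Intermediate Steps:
$L{\left(Z \right)} = -5 + Z$
$148 + L{\left(1 \right)} = 148 + \left(-5 + 1\right) = 148 - 4 = 144$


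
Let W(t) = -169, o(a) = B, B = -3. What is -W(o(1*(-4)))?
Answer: 169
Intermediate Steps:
o(a) = -3
-W(o(1*(-4))) = -1*(-169) = 169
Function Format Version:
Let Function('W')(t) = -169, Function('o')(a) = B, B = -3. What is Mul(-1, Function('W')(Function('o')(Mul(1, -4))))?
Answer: 169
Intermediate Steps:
Function('o')(a) = -3
Mul(-1, Function('W')(Function('o')(Mul(1, -4)))) = Mul(-1, -169) = 169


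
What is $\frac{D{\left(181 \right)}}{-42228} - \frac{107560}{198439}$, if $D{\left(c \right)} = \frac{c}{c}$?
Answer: $- \frac{4542242119}{8379682092} \approx -0.54205$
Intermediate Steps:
$D{\left(c \right)} = 1$
$\frac{D{\left(181 \right)}}{-42228} - \frac{107560}{198439} = 1 \frac{1}{-42228} - \frac{107560}{198439} = 1 \left(- \frac{1}{42228}\right) - \frac{107560}{198439} = - \frac{1}{42228} - \frac{107560}{198439} = - \frac{4542242119}{8379682092}$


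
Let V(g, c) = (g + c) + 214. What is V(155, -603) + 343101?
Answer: 342867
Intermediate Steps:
V(g, c) = 214 + c + g (V(g, c) = (c + g) + 214 = 214 + c + g)
V(155, -603) + 343101 = (214 - 603 + 155) + 343101 = -234 + 343101 = 342867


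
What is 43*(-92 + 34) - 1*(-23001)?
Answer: 20507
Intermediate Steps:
43*(-92 + 34) - 1*(-23001) = 43*(-58) + 23001 = -2494 + 23001 = 20507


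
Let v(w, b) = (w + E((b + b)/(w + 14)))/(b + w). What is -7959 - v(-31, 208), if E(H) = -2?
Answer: -469570/59 ≈ -7958.8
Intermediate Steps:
v(w, b) = (-2 + w)/(b + w) (v(w, b) = (w - 2)/(b + w) = (-2 + w)/(b + w))
-7959 - v(-31, 208) = -7959 - (-2 - 31)/(208 - 31) = -7959 - (-33)/177 = -7959 - 1*(-11/59) = -7959 + 11/59 = -469570/59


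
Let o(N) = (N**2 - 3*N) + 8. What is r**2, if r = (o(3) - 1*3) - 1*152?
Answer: 21609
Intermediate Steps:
o(N) = 8 + N**2 - 3*N
r = -147 (r = ((8 + 3**2 - 3*3) - 1*3) - 1*152 = ((8 + 9 - 9) - 3) - 152 = (8 - 3) - 152 = 5 - 152 = -147)
r**2 = (-147)**2 = 21609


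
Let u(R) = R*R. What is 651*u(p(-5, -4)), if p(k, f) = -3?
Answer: 5859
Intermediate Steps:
u(R) = R²
651*u(p(-5, -4)) = 651*(-3)² = 651*9 = 5859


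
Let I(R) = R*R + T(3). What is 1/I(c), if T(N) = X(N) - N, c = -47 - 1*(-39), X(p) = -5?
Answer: 1/56 ≈ 0.017857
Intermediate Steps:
c = -8 (c = -47 + 39 = -8)
T(N) = -5 - N
I(R) = -8 + R² (I(R) = R*R + (-5 - 1*3) = R² + (-5 - 3) = R² - 8 = -8 + R²)
1/I(c) = 1/(-8 + (-8)²) = 1/(-8 + 64) = 1/56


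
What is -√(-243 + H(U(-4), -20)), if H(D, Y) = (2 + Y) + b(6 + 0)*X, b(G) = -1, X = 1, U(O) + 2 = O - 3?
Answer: -I*√262 ≈ -16.186*I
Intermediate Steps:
U(O) = -5 + O (U(O) = -2 + (O - 3) = -2 + (-3 + O) = -5 + O)
H(D, Y) = 1 + Y (H(D, Y) = (2 + Y) - 1*1 = (2 + Y) - 1 = 1 + Y)
-√(-243 + H(U(-4), -20)) = -√(-243 + (1 - 20)) = -√(-243 - 19) = -√(-262) = -I*√262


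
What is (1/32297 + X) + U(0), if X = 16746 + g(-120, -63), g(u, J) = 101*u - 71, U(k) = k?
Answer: 147112836/32297 ≈ 4555.0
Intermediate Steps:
g(u, J) = -71 + 101*u
X = 4555 (X = 16746 + (-71 + 101*(-120)) = 16746 + (-71 - 12120) = 16746 - 12191 = 4555)
(1/32297 + X) + U(0) = (1/32297 + 4555) + 0 = 147112836/32297 + 0 = 147112836/32297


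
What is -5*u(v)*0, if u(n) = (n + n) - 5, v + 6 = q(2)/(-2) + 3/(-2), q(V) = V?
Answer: 0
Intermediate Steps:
v = -17/2 (v = -6 + (2/(-2) + 3/(-2)) = -6 + (2*(-½) + 3*(-½)) = -6 + (-1 - 3/2) = -6 - 5/2 = -17/2 ≈ -8.5000)
u(n) = -5 + 2*n (u(n) = 2*n - 5 = -5 + 2*n)
-5*u(v)*0 = -5*(-5 + 2*(-17/2))*0 = -5*(-5 - 17)*0 = -5*(-22)*0 = 110*0 = 0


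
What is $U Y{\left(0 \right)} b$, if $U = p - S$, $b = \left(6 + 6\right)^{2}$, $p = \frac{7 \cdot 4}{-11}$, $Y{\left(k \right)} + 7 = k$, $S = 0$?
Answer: $\frac{28224}{11} \approx 2565.8$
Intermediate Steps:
$Y{\left(k \right)} = -7 + k$
$p = - \frac{28}{11}$ ($p = 28 \left(- \frac{1}{11}\right) = - \frac{28}{11} \approx -2.5455$)
$b = 144$ ($b = 12^{2} = 144$)
$U = - \frac{28}{11}$ ($U = - \frac{28}{11} - 0 = - \frac{28}{11} + 0 = - \frac{28}{11} \approx -2.5455$)
$U Y{\left(0 \right)} b = - \frac{28 \left(-7 + 0\right)}{11} \cdot 144 = \left(- \frac{28}{11}\right) \left(-7\right) 144 = \frac{196}{11} \cdot 144 = \frac{28224}{11}$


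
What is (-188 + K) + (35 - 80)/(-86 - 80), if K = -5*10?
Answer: -39463/166 ≈ -237.73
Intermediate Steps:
K = -50
(-188 + K) + (35 - 80)/(-86 - 80) = (-188 - 50) + (35 - 80)/(-86 - 80) = -238 - 45/(-166) = -238 - 45*(-1/166) = -238 + 45/166 = -39463/166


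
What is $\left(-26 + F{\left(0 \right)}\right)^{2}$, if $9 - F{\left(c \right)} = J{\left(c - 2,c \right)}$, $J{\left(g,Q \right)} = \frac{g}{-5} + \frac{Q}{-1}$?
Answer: $\frac{7569}{25} \approx 302.76$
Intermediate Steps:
$J{\left(g,Q \right)} = - Q - \frac{g}{5}$ ($J{\left(g,Q \right)} = g \left(- \frac{1}{5}\right) + Q \left(-1\right) = - \frac{g}{5} - Q = - Q - \frac{g}{5}$)
$F{\left(c \right)} = \frac{43}{5} + \frac{6 c}{5}$ ($F{\left(c \right)} = 9 - \left(- c - \frac{c - 2}{5}\right) = 9 - \left(- c - \frac{-2 + c}{5}\right) = 9 - \left(- c - \left(- \frac{2}{5} + \frac{c}{5}\right)\right) = 9 - \left(\frac{2}{5} - \frac{6 c}{5}\right) = 9 + \left(- \frac{2}{5} + \frac{6 c}{5}\right) = \frac{43}{5} + \frac{6 c}{5}$)
$\left(-26 + F{\left(0 \right)}\right)^{2} = \left(-26 + \left(\frac{43}{5} + \frac{6}{5} \cdot 0\right)\right)^{2} = \left(-26 + \left(\frac{43}{5} + 0\right)\right)^{2} = \left(-26 + \frac{43}{5}\right)^{2} = \left(- \frac{87}{5}\right)^{2} = \frac{7569}{25}$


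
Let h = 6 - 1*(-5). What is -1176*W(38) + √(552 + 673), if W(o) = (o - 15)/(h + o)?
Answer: -517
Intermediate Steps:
h = 11 (h = 6 + 5 = 11)
W(o) = (-15 + o)/(11 + o) (W(o) = (o - 15)/(11 + o) = (-15 + o)/(11 + o))
-1176*W(38) + √(552 + 673) = -1176*(-15 + 38)/(11 + 38) + √(552 + 673) = -1176*23/49 + √1225 = -24*23 + 35 = -1176*23/49 + 35 = -552 + 35 = -517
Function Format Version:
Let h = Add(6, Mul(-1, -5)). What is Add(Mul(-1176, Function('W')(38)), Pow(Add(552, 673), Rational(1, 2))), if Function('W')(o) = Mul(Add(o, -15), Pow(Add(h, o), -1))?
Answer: -517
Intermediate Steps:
h = 11 (h = Add(6, 5) = 11)
Function('W')(o) = Mul(Pow(Add(11, o), -1), Add(-15, o)) (Function('W')(o) = Mul(Add(o, -15), Pow(Add(11, o), -1)) = Mul(Add(-15, o), Pow(Add(11, o), -1)) = Mul(Pow(Add(11, o), -1), Add(-15, o)))
Add(Mul(-1176, Function('W')(38)), Pow(Add(552, 673), Rational(1, 2))) = Add(Mul(-1176, Mul(Pow(Add(11, 38), -1), Add(-15, 38))), Pow(Add(552, 673), Rational(1, 2))) = Add(Mul(-1176, Mul(Pow(49, -1), 23)), Pow(1225, Rational(1, 2))) = Add(Mul(-1176, Mul(Rational(1, 49), 23)), 35) = Add(Mul(-1176, Rational(23, 49)), 35) = Add(-552, 35) = -517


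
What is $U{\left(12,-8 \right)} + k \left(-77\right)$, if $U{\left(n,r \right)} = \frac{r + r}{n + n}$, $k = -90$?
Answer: $\frac{20788}{3} \approx 6929.3$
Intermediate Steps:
$U{\left(n,r \right)} = \frac{r}{n}$ ($U{\left(n,r \right)} = \frac{2 r}{2 n} = 2 r \frac{1}{2 n} = \frac{r}{n}$)
$U{\left(12,-8 \right)} + k \left(-77\right) = - \frac{8}{12} - -6930 = \left(-8\right) \frac{1}{12} + 6930 = - \frac{2}{3} + 6930 = \frac{20788}{3}$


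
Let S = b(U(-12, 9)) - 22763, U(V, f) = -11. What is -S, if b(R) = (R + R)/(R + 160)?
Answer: 3391709/149 ≈ 22763.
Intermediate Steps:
b(R) = 2*R/(160 + R) (b(R) = (2*R)/(160 + R) = 2*R/(160 + R))
S = -3391709/149 (S = 2*(-11)/(160 - 11) - 22763 = 2*(-11)/149 - 22763 = 2*(-11)*(1/149) - 22763 = -22/149 - 22763 = -3391709/149 ≈ -22763.)
-S = -1*(-3391709/149) = 3391709/149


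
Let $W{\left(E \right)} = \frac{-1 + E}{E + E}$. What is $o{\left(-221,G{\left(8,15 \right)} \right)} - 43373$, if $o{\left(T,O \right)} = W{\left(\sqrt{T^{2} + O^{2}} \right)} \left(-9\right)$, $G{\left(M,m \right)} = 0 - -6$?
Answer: $- \frac{86755}{2} + \frac{9 \sqrt{48877}}{97754} \approx -43378.0$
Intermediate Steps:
$G{\left(M,m \right)} = 6$ ($G{\left(M,m \right)} = 0 + 6 = 6$)
$W{\left(E \right)} = \frac{-1 + E}{2 E}$
$o{\left(T,O \right)} = - \frac{9 \left(-1 + \sqrt{O^{2} + T^{2}}\right)}{2 \sqrt{O^{2} + T^{2}}}$ ($o{\left(T,O \right)} = \frac{-1 + \sqrt{T^{2} + O^{2}}}{2 \sqrt{T^{2} + O^{2}}} \left(-9\right) = \frac{-1 + \sqrt{O^{2} + T^{2}}}{2 \sqrt{O^{2} + T^{2}}} \left(-9\right) = - \frac{9 \left(-1 + \sqrt{O^{2} + T^{2}}\right)}{2 \sqrt{O^{2} + T^{2}}}$)
$o{\left(-221,G{\left(8,15 \right)} \right)} - 43373 = \left(- \frac{9}{2} + \frac{9}{2 \sqrt{6^{2} + \left(-221\right)^{2}}}\right) - 43373 = \left(- \frac{9}{2} + \frac{9}{2 \sqrt{36 + 48841}}\right) - 43373 = \left(- \frac{9}{2} + \frac{9}{2 \sqrt{48877}}\right) - 43373 = \left(- \frac{9}{2} + \frac{9 \frac{\sqrt{48877}}{48877}}{2}\right) - 43373 = \left(- \frac{9}{2} + \frac{9 \sqrt{48877}}{97754}\right) - 43373 = - \frac{86755}{2} + \frac{9 \sqrt{48877}}{97754}$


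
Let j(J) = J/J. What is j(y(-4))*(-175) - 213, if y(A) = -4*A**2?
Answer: -388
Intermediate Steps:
j(J) = 1
j(y(-4))*(-175) - 213 = 1*(-175) - 213 = -175 - 213 = -388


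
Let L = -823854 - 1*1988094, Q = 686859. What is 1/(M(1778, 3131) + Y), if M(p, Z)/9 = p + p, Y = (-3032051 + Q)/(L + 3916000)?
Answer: 276013/8832933754 ≈ 3.1248e-5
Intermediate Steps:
L = -2811948 (L = -823854 - 1988094 = -2811948)
Y = -586298/276013 (Y = (-3032051 + 686859)/(-2811948 + 3916000) = -2345192/1104052 = -2345192*1/1104052 = -586298/276013 ≈ -2.1242)
M(p, Z) = 18*p (M(p, Z) = 9*(p + p) = 9*(2*p) = 18*p)
1/(M(1778, 3131) + Y) = 1/(18*1778 - 586298/276013) = 1/(32004 - 586298/276013) = 1/(8832933754/276013) = 276013/8832933754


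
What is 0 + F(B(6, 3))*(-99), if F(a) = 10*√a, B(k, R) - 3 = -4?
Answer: -990*I ≈ -990.0*I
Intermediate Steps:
B(k, R) = -1 (B(k, R) = 3 - 4 = -1)
0 + F(B(6, 3))*(-99) = 0 + (10*√(-1))*(-99) = 0 + (10*I)*(-99) = 0 - 990*I = -990*I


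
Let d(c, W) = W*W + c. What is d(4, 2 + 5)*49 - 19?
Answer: 2578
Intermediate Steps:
d(c, W) = c + W**2 (d(c, W) = W**2 + c = c + W**2)
d(4, 2 + 5)*49 - 19 = (4 + (2 + 5)**2)*49 - 19 = (4 + 7**2)*49 - 19 = (4 + 49)*49 - 19 = 53*49 - 19 = 2597 - 19 = 2578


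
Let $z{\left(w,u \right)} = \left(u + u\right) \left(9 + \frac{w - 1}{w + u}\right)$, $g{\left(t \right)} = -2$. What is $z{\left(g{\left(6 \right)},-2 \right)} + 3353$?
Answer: $3314$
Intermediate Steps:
$z{\left(w,u \right)} = 2 u \left(9 + \frac{-1 + w}{u + w}\right)$
$z{\left(g{\left(6 \right)},-2 \right)} + 3353 = 2 \left(-2\right) \frac{1}{-2 - 2} \left(-1 + 9 \left(-2\right) + 10 \left(-2\right)\right) + 3353 = 2 \left(-2\right) \frac{1}{-4} \left(-1 - 18 - 20\right) + 3353 = 2 \left(-2\right) \left(- \frac{1}{4}\right) \left(-39\right) + 3353 = -39 + 3353 = 3314$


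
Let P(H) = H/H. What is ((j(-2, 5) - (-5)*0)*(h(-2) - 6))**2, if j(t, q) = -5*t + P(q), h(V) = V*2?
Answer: 12100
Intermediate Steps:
h(V) = 2*V
P(H) = 1
j(t, q) = 1 - 5*t (j(t, q) = -5*t + 1 = 1 - 5*t)
((j(-2, 5) - (-5)*0)*(h(-2) - 6))**2 = (((1 - 5*(-2)) - (-5)*0)*(2*(-2) - 6))**2 = (((1 + 10) - 5*0)*(-4 - 6))**2 = ((11 + 0)*(-10))**2 = (11*(-10))**2 = (-110)**2 = 12100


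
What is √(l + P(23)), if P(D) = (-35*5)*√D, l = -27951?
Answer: √(-27951 - 175*√23) ≈ 169.68*I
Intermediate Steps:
P(D) = -175*√D
√(l + P(23)) = √(-27951 - 175*√23)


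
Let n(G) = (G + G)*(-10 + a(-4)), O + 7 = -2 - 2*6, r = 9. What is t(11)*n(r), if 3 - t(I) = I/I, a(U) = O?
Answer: -1116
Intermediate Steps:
O = -21 (O = -7 + (-2 - 2*6) = -7 + (-2 - 12) = -7 - 14 = -21)
a(U) = -21
t(I) = 2 (t(I) = 3 - I/I = 3 - 1*1 = 3 - 1 = 2)
n(G) = -62*G (n(G) = (G + G)*(-10 - 21) = (2*G)*(-31) = -62*G)
t(11)*n(r) = 2*(-62*9) = 2*(-558) = -1116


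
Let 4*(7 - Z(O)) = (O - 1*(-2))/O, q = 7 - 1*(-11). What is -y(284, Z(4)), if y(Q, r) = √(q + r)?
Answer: -√394/4 ≈ -4.9624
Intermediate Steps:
q = 18 (q = 7 + 11 = 18)
Z(O) = 7 - (2 + O)/(4*O) (Z(O) = 7 - (O - 1*(-2))/(4*O) = 7 - (O + 2)/(4*O) = 7 - (2 + O)/(4*O))
y(Q, r) = √(18 + r)
-y(284, Z(4)) = -√(18 + (¼)*(-2 + 27*4)/4) = -√(18 + (¼)*(¼)*(-2 + 108)) = -√(18 + (¼)*(¼)*106) = -√(18 + 53/8) = -√(197/8) = -√394/4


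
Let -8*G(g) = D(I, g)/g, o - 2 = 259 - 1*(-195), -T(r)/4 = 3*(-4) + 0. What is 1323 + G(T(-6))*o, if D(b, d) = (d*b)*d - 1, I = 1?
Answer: -22589/16 ≈ -1411.8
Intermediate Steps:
D(b, d) = -1 + b*d² (D(b, d) = (b*d)*d - 1 = b*d² - 1 = -1 + b*d²)
T(r) = 48 (T(r) = -4*(3*(-4) + 0) = -4*(-12 + 0) = -4*(-12) = 48)
o = 456 (o = 2 + (259 - 1*(-195)) = 2 + (259 + 195) = 2 + 454 = 456)
G(g) = -(-1 + g²)/(8*g) (G(g) = -(-1 + 1*g²)/(8*g) = -(-1 + g²)/(8*g))
1323 + G(T(-6))*o = 1323 + ((⅛)*(1 - 1*48²)/48)*456 = 1323 + ((⅛)*(1/48)*(1 - 1*2304))*456 = 1323 + ((⅛)*(1/48)*(1 - 2304))*456 = 1323 + ((⅛)*(1/48)*(-2303))*456 = 1323 - 2303/384*456 = 1323 - 43757/16 = -22589/16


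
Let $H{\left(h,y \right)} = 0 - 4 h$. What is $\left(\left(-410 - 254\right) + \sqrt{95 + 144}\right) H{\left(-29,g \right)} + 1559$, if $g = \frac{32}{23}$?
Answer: $-75465 + 116 \sqrt{239} \approx -73672.0$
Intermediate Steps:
$g = \frac{32}{23}$ ($g = 32 \cdot \frac{1}{23} = \frac{32}{23} \approx 1.3913$)
$H{\left(h,y \right)} = - 4 h$
$\left(\left(-410 - 254\right) + \sqrt{95 + 144}\right) H{\left(-29,g \right)} + 1559 = \left(\left(-410 - 254\right) + \sqrt{95 + 144}\right) \left(\left(-4\right) \left(-29\right)\right) + 1559 = \left(-664 + \sqrt{239}\right) 116 + 1559 = \left(-77024 + 116 \sqrt{239}\right) + 1559 = -75465 + 116 \sqrt{239}$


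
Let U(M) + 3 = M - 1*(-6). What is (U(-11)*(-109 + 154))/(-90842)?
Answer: 180/45421 ≈ 0.0039629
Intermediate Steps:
U(M) = 3 + M (U(M) = -3 + (M - 1*(-6)) = -3 + (M + 6) = -3 + (6 + M) = 3 + M)
(U(-11)*(-109 + 154))/(-90842) = ((3 - 11)*(-109 + 154))/(-90842) = -8*45*(-1/90842) = -360*(-1/90842) = 180/45421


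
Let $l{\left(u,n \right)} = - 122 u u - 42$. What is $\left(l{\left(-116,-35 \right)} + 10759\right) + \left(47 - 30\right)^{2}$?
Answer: $-1630626$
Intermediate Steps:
$l{\left(u,n \right)} = -42 - 122 u^{2}$ ($l{\left(u,n \right)} = - 122 u^{2} - 42 = -42 - 122 u^{2}$)
$\left(l{\left(-116,-35 \right)} + 10759\right) + \left(47 - 30\right)^{2} = \left(\left(-42 - 122 \left(-116\right)^{2}\right) + 10759\right) + \left(47 - 30\right)^{2} = \left(\left(-42 - 1641632\right) + 10759\right) + 17^{2} = \left(\left(-42 - 1641632\right) + 10759\right) + 289 = \left(-1641674 + 10759\right) + 289 = -1630915 + 289 = -1630626$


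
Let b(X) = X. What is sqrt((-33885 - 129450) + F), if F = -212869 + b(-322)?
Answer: I*sqrt(376526) ≈ 613.62*I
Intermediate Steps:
F = -213191 (F = -212869 - 322 = -213191)
sqrt((-33885 - 129450) + F) = sqrt((-33885 - 129450) - 213191) = sqrt(-163335 - 213191) = sqrt(-376526) = I*sqrt(376526)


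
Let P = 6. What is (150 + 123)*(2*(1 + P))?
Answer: 3822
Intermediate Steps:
(150 + 123)*(2*(1 + P)) = (150 + 123)*(2*(1 + 6)) = 273*(2*7) = 273*14 = 3822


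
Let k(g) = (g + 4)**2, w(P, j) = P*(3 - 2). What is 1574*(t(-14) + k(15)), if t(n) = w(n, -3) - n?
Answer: 568214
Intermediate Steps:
w(P, j) = P (w(P, j) = P*1 = P)
k(g) = (4 + g)**2
t(n) = 0 (t(n) = n - n = 0)
1574*(t(-14) + k(15)) = 1574*(0 + (4 + 15)**2) = 1574*(0 + 19**2) = 1574*(0 + 361) = 1574*361 = 568214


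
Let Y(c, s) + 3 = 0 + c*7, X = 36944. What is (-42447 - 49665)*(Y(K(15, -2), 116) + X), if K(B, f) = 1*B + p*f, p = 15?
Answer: -3393037632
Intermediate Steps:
K(B, f) = B + 15*f (K(B, f) = 1*B + 15*f = B + 15*f)
Y(c, s) = -3 + 7*c (Y(c, s) = -3 + (0 + c*7) = -3 + (0 + 7*c) = -3 + 7*c)
(-42447 - 49665)*(Y(K(15, -2), 116) + X) = (-42447 - 49665)*((-3 + 7*(15 + 15*(-2))) + 36944) = -92112*((-3 + 7*(15 - 30)) + 36944) = -92112*((-3 + 7*(-15)) + 36944) = -92112*((-3 - 105) + 36944) = -92112*(-108 + 36944) = -92112*36836 = -3393037632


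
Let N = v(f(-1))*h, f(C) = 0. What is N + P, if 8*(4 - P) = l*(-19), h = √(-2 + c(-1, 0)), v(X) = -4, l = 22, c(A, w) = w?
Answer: 225/4 - 4*I*√2 ≈ 56.25 - 5.6569*I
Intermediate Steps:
h = I*√2 (h = √(-2 + 0) = √(-2) = I*√2 ≈ 1.4142*I)
P = 225/4 (P = 4 - 11*(-19)/4 = 4 - ⅛*(-418) = 4 + 209/4 = 225/4 ≈ 56.250)
N = -4*I*√2 ≈ -5.6569*I
N + P = -4*I*√2 + 225/4 = 225/4 - 4*I*√2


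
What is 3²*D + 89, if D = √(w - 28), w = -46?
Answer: 89 + 9*I*√74 ≈ 89.0 + 77.421*I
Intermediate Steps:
D = I*√74 (D = √(-46 - 28) = √(-74) = I*√74 ≈ 8.6023*I)
3²*D + 89 = 3²*(I*√74) + 89 = 9*(I*√74) + 89 = 9*I*√74 + 89 = 89 + 9*I*√74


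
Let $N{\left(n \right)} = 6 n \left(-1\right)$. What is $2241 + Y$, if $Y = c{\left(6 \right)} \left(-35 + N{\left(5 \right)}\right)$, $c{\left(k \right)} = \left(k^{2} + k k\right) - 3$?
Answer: $-2244$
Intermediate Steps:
$N{\left(n \right)} = - 6 n$
$c{\left(k \right)} = -3 + 2 k^{2}$ ($c{\left(k \right)} = \left(k^{2} + k^{2}\right) - 3 = 2 k^{2} - 3 = -3 + 2 k^{2}$)
$Y = -4485$ ($Y = \left(-3 + 2 \cdot 6^{2}\right) \left(-35 - 30\right) = \left(-3 + 2 \cdot 36\right) \left(-35 - 30\right) = \left(-3 + 72\right) \left(-65\right) = 69 \left(-65\right) = -4485$)
$2241 + Y = 2241 - 4485 = -2244$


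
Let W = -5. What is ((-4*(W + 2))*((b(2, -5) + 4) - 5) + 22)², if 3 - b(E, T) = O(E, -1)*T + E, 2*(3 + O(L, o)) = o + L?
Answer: 16384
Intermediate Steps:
O(L, o) = -3 + L/2 + o/2 (O(L, o) = -3 + (o + L)/2 = -3 + (L + o)/2 = -3 + (L/2 + o/2) = -3 + L/2 + o/2)
b(E, T) = 3 - E - T*(-7/2 + E/2) (b(E, T) = 3 - ((-3 + E/2 + (½)*(-1))*T + E) = 3 - ((-3 + E/2 - ½)*T + E) = 3 - ((-7/2 + E/2)*T + E) = 3 - (T*(-7/2 + E/2) + E) = 3 - (E + T*(-7/2 + E/2)) = 3 + (-E - T*(-7/2 + E/2)) = 3 - E - T*(-7/2 + E/2))
((-4*(W + 2))*((b(2, -5) + 4) - 5) + 22)² = ((-4*(-5 + 2))*(((3 - 1*2 - ½*(-5)*(-7 + 2)) + 4) - 5) + 22)² = ((-4*(-3))*(((3 - 2 - ½*(-5)*(-5)) + 4) - 5) + 22)² = (12*(((3 - 2 - 25/2) + 4) - 5) + 22)² = (12*((-23/2 + 4) - 5) + 22)² = (12*(-15/2 - 5) + 22)² = (12*(-25/2) + 22)² = (-150 + 22)² = (-128)² = 16384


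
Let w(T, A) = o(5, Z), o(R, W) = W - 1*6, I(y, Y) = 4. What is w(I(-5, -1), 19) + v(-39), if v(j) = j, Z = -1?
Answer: -46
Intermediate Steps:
o(R, W) = -6 + W (o(R, W) = W - 6 = -6 + W)
w(T, A) = -7 (w(T, A) = -6 - 1 = -7)
w(I(-5, -1), 19) + v(-39) = -7 - 39 = -46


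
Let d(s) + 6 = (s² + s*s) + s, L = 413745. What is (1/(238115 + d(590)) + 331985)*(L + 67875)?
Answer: 49827192242598640/311633 ≈ 1.5989e+11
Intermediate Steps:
d(s) = -6 + s + 2*s² (d(s) = -6 + ((s² + s*s) + s) = -6 + ((s² + s²) + s) = -6 + (2*s² + s) = -6 + (s + 2*s²) = -6 + s + 2*s²)
(1/(238115 + d(590)) + 331985)*(L + 67875) = (1/(238115 + (-6 + 590 + 2*590²)) + 331985)*(413745 + 67875) = (1/(238115 + (-6 + 590 + 2*348100)) + 331985)*481620 = (1/(238115 + (-6 + 590 + 696200)) + 331985)*481620 = (1/(238115 + 696784) + 331985)*481620 = (1/934899 + 331985)*481620 = (310372444516/934899)*481620 = 49827192242598640/311633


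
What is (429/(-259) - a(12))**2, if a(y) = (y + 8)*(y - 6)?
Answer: 992817081/67081 ≈ 14800.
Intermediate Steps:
a(y) = (-6 + y)*(8 + y) (a(y) = (8 + y)*(-6 + y) = (-6 + y)*(8 + y))
(429/(-259) - a(12))**2 = (429/(-259) - (-48 + 12**2 + 2*12))**2 = (429*(-1/259) - (-48 + 144 + 24))**2 = (-429/259 - 1*120)**2 = (-429/259 - 120)**2 = (-31509/259)**2 = 992817081/67081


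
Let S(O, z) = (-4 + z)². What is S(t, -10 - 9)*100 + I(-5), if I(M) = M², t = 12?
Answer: 52925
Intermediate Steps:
S(t, -10 - 9)*100 + I(-5) = (-4 + (-10 - 9))²*100 + (-5)² = (-4 - 19)²*100 + 25 = (-23)²*100 + 25 = 529*100 + 25 = 52900 + 25 = 52925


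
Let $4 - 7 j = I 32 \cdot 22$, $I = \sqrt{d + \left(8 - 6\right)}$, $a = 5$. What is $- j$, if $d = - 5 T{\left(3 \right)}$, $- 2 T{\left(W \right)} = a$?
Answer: $- \frac{4}{7} + \frac{352 \sqrt{58}}{7} \approx 382.39$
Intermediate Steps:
$T{\left(W \right)} = - \frac{5}{2}$ ($T{\left(W \right)} = \left(- \frac{1}{2}\right) 5 = - \frac{5}{2}$)
$d = \frac{25}{2}$ ($d = \left(-5\right) \left(- \frac{5}{2}\right) = \frac{25}{2} \approx 12.5$)
$I = \frac{\sqrt{58}}{2}$ ($I = \sqrt{\frac{25}{2} + \left(8 - 6\right)} = \sqrt{\frac{25}{2} + 2} = \sqrt{\frac{29}{2}} = \frac{\sqrt{58}}{2} \approx 3.8079$)
$j = \frac{4}{7} - \frac{352 \sqrt{58}}{7}$ ($j = \frac{4}{7} - \frac{\frac{\sqrt{58}}{2} \cdot 32 \cdot 22}{7} = \frac{4}{7} - \frac{16 \sqrt{58} \cdot 22}{7} = \frac{4}{7} - \frac{352 \sqrt{58}}{7} \approx -382.39$)
$- j = - (\frac{4}{7} - \frac{352 \sqrt{58}}{7}) = - \frac{4}{7} + \frac{352 \sqrt{58}}{7}$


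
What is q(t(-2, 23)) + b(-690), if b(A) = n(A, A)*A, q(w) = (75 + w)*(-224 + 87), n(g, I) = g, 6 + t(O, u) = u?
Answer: 463496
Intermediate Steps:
t(O, u) = -6 + u
q(w) = -10275 - 137*w (q(w) = (75 + w)*(-137) = -10275 - 137*w)
b(A) = A² (b(A) = A*A = A²)
q(t(-2, 23)) + b(-690) = (-10275 - 137*(-6 + 23)) + (-690)² = (-10275 - 137*17) + 476100 = (-10275 - 2329) + 476100 = -12604 + 476100 = 463496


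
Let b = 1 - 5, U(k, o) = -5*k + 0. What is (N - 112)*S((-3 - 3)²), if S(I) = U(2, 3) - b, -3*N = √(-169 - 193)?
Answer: 672 + 2*I*√362 ≈ 672.0 + 38.053*I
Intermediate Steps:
U(k, o) = -5*k
b = -4
N = -I*√362/3 (N = -√(-169 - 193)/3 = -I*√362/3 ≈ -6.3421*I)
S(I) = -6 (S(I) = -5*2 - 1*(-4) = -10 + 4 = -6)
(N - 112)*S((-3 - 3)²) = (-I*√362/3 - 112)*(-6) = (-112 - I*√362/3)*(-6) = 672 + 2*I*√362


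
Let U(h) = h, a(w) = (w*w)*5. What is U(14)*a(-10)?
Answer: 7000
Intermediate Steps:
a(w) = 5*w² (a(w) = w²*5 = 5*w²)
U(14)*a(-10) = 14*(5*(-10)²) = 14*(5*100) = 14*500 = 7000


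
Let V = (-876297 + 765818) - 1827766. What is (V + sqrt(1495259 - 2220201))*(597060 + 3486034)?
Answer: -7914036530030 + 118409726*I*sqrt(862) ≈ -7.914e+12 + 3.4765e+9*I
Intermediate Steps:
V = -1938245 (V = -110479 - 1827766 = -1938245)
(V + sqrt(1495259 - 2220201))*(597060 + 3486034) = (-1938245 + sqrt(1495259 - 2220201))*(597060 + 3486034) = (-1938245 + sqrt(-724942))*4083094 = (-1938245 + 29*I*sqrt(862))*4083094 = -7914036530030 + 118409726*I*sqrt(862)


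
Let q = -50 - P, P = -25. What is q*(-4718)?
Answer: 117950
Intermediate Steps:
q = -25 (q = -50 - 1*(-25) = -50 + 25 = -25)
q*(-4718) = -25*(-4718) = 117950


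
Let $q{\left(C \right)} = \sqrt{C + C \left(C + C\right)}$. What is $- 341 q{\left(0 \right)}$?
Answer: $0$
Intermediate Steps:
$q{\left(C \right)} = \sqrt{C + 2 C^{2}}$ ($q{\left(C \right)} = \sqrt{C + C 2 C} = \sqrt{C + 2 C^{2}}$)
$- 341 q{\left(0 \right)} = - 341 \sqrt{0 \left(1 + 2 \cdot 0\right)} = - 341 \sqrt{0 \left(1 + 0\right)} = - 341 \sqrt{0 \cdot 1} = - 341 \sqrt{0} = \left(-341\right) 0 = 0$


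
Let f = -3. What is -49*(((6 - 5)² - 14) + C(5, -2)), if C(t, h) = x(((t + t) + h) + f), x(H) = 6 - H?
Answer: 588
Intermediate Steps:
C(t, h) = 9 - h - 2*t (C(t, h) = 6 - (((t + t) + h) - 3) = 6 - ((2*t + h) - 3) = 6 - ((h + 2*t) - 3) = 6 - (-3 + h + 2*t) = 6 + (3 - h - 2*t) = 9 - h - 2*t)
-49*(((6 - 5)² - 14) + C(5, -2)) = -49*(((6 - 5)² - 14) + (9 - 1*(-2) - 2*5)) = -49*((1² - 14) + (9 + 2 - 10)) = -49*((1 - 14) + 1) = -49*(-13 + 1) = -49*(-12) = 588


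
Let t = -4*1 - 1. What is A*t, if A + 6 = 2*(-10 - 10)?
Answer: 230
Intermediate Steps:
A = -46 (A = -6 + 2*(-10 - 10) = -6 + 2*(-20) = -6 - 40 = -46)
t = -5 (t = -4 - 1 = -5)
A*t = -46*(-5) = 230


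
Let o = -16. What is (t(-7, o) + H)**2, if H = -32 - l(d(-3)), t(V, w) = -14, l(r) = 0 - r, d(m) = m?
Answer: 2401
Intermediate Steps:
l(r) = -r
H = -35 (H = -32 - (-1)*(-3) = -32 - 1*3 = -32 - 3 = -35)
(t(-7, o) + H)**2 = (-14 - 35)**2 = (-49)**2 = 2401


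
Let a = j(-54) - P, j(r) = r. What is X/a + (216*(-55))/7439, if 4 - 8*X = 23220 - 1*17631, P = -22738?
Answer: -2197434175/1349970208 ≈ -1.6278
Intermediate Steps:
a = 22684 (a = -54 - 1*(-22738) = -54 + 22738 = 22684)
X = -5585/8 (X = ½ - (23220 - 1*17631)/8 = ½ - (23220 - 17631)/8 = ½ - ⅛*5589 = ½ - 5589/8 = -5585/8 ≈ -698.13)
X/a + (216*(-55))/7439 = -5585/8/22684 + (216*(-55))/7439 = -5585/8*1/22684 - 11880*1/7439 = -5585/181472 - 11880/7439 = -2197434175/1349970208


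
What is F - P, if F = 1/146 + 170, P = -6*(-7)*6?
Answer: -11971/146 ≈ -81.993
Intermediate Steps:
P = 252 (P = 42*6 = 252)
F = 24821/146 (F = 1/146 + 170 = 24821/146 ≈ 170.01)
F - P = 24821/146 - 1*252 = 24821/146 - 252 = -11971/146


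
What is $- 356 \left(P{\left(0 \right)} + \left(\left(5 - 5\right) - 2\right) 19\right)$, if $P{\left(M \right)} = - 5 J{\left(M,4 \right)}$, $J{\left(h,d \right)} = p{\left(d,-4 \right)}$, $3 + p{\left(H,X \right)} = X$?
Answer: $1068$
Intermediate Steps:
$p{\left(H,X \right)} = -3 + X$
$J{\left(h,d \right)} = -7$ ($J{\left(h,d \right)} = -3 - 4 = -7$)
$P{\left(M \right)} = 35$ ($P{\left(M \right)} = \left(-5\right) \left(-7\right) = 35$)
$- 356 \left(P{\left(0 \right)} + \left(\left(5 - 5\right) - 2\right) 19\right) = - 356 \left(35 + \left(\left(5 - 5\right) - 2\right) 19\right) = - 356 \left(35 + \left(0 - 2\right) 19\right) = - 356 \left(35 - 38\right) = \left(-356\right) \left(-3\right) = 1068$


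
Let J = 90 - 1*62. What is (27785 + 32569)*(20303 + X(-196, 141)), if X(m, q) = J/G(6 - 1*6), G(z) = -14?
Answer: 1225246554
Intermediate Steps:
J = 28 (J = 90 - 62 = 28)
X(m, q) = -2 (X(m, q) = 28/(-14) = 28*(-1/14) = -2)
(27785 + 32569)*(20303 + X(-196, 141)) = (27785 + 32569)*(20303 - 2) = 60354*20301 = 1225246554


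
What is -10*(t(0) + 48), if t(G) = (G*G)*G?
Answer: -480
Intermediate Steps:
t(G) = G³ (t(G) = G²*G = G³)
-10*(t(0) + 48) = -10*(0³ + 48) = -10*(0 + 48) = -10*48 = -480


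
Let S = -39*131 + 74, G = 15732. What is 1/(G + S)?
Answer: 1/10697 ≈ 9.3484e-5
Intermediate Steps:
S = -5035 (S = -5109 + 74 = -5035)
1/(G + S) = 1/(15732 - 5035) = 1/10697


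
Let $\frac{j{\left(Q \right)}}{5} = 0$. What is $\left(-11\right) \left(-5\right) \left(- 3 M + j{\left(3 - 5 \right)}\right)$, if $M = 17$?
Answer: $-2805$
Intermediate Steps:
$j{\left(Q \right)} = 0$ ($j{\left(Q \right)} = 5 \cdot 0 = 0$)
$\left(-11\right) \left(-5\right) \left(- 3 M + j{\left(3 - 5 \right)}\right) = \left(-11\right) \left(-5\right) \left(\left(-3\right) 17 + 0\right) = 55 \left(-51 + 0\right) = 55 \left(-51\right) = -2805$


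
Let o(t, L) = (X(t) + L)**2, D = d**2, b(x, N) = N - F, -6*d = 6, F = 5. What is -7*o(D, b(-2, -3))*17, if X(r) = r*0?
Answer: -7616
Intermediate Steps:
d = -1 (d = -1/6*6 = -1)
b(x, N) = -5 + N (b(x, N) = N - 1*5 = N - 5 = -5 + N)
X(r) = 0
D = 1 (D = (-1)**2 = 1)
o(t, L) = L**2 (o(t, L) = (0 + L)**2 = L**2)
-7*o(D, b(-2, -3))*17 = -7*(-5 - 3)**2*17 = -7*(-8)**2*17 = -7*64*17 = -448*17 = -7616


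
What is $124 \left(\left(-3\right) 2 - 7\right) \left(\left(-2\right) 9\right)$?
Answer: $29016$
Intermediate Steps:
$124 \left(\left(-3\right) 2 - 7\right) \left(\left(-2\right) 9\right) = 124 \left(-6 - 7\right) \left(-18\right) = 124 \left(-13\right) \left(-18\right) = \left(-1612\right) \left(-18\right) = 29016$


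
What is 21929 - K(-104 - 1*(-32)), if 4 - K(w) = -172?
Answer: 21753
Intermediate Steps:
K(w) = 176 (K(w) = 4 - 1*(-172) = 4 + 172 = 176)
21929 - K(-104 - 1*(-32)) = 21929 - 1*176 = 21929 - 176 = 21753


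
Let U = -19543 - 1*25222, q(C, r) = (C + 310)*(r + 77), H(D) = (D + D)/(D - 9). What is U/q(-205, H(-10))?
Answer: -24301/4449 ≈ -5.4621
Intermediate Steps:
H(D) = 2*D/(-9 + D) (H(D) = (2*D)/(-9 + D) = 2*D/(-9 + D))
q(C, r) = (77 + r)*(310 + C) (q(C, r) = (310 + C)*(77 + r) = (77 + r)*(310 + C))
U = -44765 (U = -19543 - 25222 = -44765)
U/q(-205, H(-10)) = -44765/(23870 + 77*(-205) + 310*(2*(-10)/(-9 - 10)) - 410*(-10)/(-9 - 10)) = -44765/(23870 - 15785 + 310*(2*(-10)/(-19)) - 410*(-10)/(-19)) = -44765/(23870 - 15785 + 310*(2*(-10)*(-1/19)) - 410*(-10)*(-1)/19) = -44765/(23870 - 15785 + 310*(20/19) - 205*20/19) = -44765/(23870 - 15785 + 6200/19 - 4100/19) = -44765/155715/19 = -44765*19/155715 = -24301/4449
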